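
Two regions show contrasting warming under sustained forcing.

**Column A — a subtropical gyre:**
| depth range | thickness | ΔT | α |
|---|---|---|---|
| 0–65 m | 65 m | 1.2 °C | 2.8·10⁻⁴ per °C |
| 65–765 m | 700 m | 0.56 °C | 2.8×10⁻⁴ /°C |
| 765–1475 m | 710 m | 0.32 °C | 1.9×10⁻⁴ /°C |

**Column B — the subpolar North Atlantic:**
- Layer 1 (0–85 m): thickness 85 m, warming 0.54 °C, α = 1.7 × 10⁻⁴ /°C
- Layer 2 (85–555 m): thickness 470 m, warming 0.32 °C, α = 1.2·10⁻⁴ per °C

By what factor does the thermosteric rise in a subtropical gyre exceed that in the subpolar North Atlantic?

≈ 6.76×

A 2.8×10⁻⁴ × 65 × 1.2 = 0.02184 m
A 65–765 m: 700 × 0.56 × 2.8×10⁻⁴ = 0.10976 m
A Layer 3: 1.9×10⁻⁴ × 0.32 × 710 = 0.043168 m
A total: 0.174768 m
B 0–85 m: 1.7×10⁻⁴ × 85 × 0.54 = 0.007803 m
B 85–555 m: 470 × 1.2×10⁻⁴ × 0.32 = 0.018048 m
B total: 0.025851 m
Ratio: 0.174768 / 0.025851 ≈ 6.761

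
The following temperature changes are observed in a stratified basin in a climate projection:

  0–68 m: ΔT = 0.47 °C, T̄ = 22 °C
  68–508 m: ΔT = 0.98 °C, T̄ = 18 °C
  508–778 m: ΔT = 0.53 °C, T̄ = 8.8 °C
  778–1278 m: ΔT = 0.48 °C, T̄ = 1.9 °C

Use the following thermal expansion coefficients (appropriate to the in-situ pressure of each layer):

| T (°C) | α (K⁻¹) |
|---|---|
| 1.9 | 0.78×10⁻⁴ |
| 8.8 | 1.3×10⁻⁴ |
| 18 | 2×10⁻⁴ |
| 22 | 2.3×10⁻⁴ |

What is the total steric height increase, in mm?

Layer 1 at 22 °C → α = 2.3×10⁻⁴ K⁻¹
Layer 2 at 18 °C → α = 2×10⁻⁴ K⁻¹
Layer 3 at 8.8 °C → α = 1.3×10⁻⁴ K⁻¹
Layer 4 at 1.9 °C → α = 0.78×10⁻⁴ K⁻¹
0.47 × 68 × 2.3×10⁻⁴ = 0.0073508 m
Layer 2: 0.98 × 2×10⁻⁴ × 440 = 0.08624 m
Layer 3: 270 × 1.3×10⁻⁴ × 0.53 = 0.018603 m
0.78×10⁻⁴ × 500 × 0.48 = 0.01872 m
Δh = 0.0073508 + 0.08624 + 0.018603 + 0.01872 = 0.1309138 m ≈ 131 mm

about 131 mm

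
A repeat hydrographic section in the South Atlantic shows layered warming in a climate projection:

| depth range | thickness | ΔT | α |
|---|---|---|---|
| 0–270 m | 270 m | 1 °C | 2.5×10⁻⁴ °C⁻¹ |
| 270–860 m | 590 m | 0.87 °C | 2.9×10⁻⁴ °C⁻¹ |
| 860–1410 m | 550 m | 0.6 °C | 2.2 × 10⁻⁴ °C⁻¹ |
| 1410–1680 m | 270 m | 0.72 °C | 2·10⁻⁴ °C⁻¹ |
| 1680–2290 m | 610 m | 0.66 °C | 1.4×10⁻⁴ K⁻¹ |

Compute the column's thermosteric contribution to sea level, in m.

1 × 270 × 2.5×10⁻⁴ = 0.06750 m
270–860 m: 2.9×10⁻⁴ × 0.87 × 590 = 0.148857 m
2.2×10⁻⁴ × 550 × 0.6 = 0.07260 m
270 × 0.72 × 2×10⁻⁴ = 0.03888 m
1680–2290 m: 610 × 0.66 × 1.4×10⁻⁴ = 0.056364 m
Δh = 0.06750 + 0.148857 + 0.07260 + 0.03888 + 0.056364 = 0.384201 m ≈ 0.38 m

Δh ≈ 0.38 m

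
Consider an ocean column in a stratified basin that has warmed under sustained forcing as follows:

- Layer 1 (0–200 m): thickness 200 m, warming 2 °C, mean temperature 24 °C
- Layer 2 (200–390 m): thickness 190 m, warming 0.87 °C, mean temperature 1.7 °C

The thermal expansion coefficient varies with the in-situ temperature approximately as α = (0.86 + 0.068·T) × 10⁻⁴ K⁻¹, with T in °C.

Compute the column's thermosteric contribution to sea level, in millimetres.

Layer 1: α = (0.86 + 0.068×24)×10⁻⁴ = 2.492×10⁻⁴ K⁻¹
Layer 2: α = (0.86 + 0.068×1.7)×10⁻⁴ = 0.9756×10⁻⁴ K⁻¹
Layer 1: 2 × 200 × 2.492×10⁻⁴ = 0.09968 m
Layer 2: 0.87 × 0.9756×10⁻⁴ × 190 = 0.016126668 m
Δh = 0.09968 + 0.016126668 = 0.115806668 m ≈ 120 mm

Δh ≈ 120 mm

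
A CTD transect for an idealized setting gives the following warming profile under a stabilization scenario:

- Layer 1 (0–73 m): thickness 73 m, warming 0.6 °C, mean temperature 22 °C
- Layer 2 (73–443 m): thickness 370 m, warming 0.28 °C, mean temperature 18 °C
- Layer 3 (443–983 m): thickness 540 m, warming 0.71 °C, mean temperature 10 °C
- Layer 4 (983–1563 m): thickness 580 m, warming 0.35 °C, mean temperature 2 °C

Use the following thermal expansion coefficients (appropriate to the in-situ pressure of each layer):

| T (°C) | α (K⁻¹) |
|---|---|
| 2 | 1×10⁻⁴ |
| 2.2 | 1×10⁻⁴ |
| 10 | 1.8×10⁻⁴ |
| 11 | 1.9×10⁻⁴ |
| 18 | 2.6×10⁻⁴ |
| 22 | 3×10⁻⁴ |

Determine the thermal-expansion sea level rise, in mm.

Layer 1 at 22 °C → α = 3×10⁻⁴ K⁻¹
Layer 2 at 18 °C → α = 2.6×10⁻⁴ K⁻¹
Layer 3 at 10 °C → α = 1.8×10⁻⁴ K⁻¹
Layer 4 at 2 °C → α = 1×10⁻⁴ K⁻¹
73 × 3×10⁻⁴ × 0.6 = 0.01314 m
73–443 m: 0.28 × 2.6×10⁻⁴ × 370 = 0.026936 m
443–983 m: 540 × 0.71 × 1.8×10⁻⁴ = 0.069012 m
983–1563 m: 580 × 0.35 × 1×10⁻⁴ = 0.02030 m
Δh = 0.01314 + 0.026936 + 0.069012 + 0.02030 = 0.129388 m

about 130 mm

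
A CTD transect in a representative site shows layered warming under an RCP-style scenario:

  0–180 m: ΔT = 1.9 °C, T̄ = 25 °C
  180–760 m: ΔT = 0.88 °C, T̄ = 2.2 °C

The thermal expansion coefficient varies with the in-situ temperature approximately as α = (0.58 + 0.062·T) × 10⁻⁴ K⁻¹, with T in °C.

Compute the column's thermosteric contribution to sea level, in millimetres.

Layer 1: α = (0.58 + 0.062×25)×10⁻⁴ = 2.13×10⁻⁴ K⁻¹
Layer 2: α = (0.58 + 0.062×2.2)×10⁻⁴ = 0.7164×10⁻⁴ K⁻¹
180 × 1.9 × 2.13×10⁻⁴ = 0.072846 m
0.7164×10⁻⁴ × 580 × 0.88 = 0.036565056 m
Δh = 0.072846 + 0.036565056 = 0.109411056 m

109 mm of thermosteric rise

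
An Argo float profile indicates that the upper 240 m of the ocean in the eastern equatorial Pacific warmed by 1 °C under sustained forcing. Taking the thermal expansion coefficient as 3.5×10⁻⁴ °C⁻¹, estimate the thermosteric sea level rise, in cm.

Δh ≈ 8.40 cm

Δh = αΔT·H = 3.5×10⁻⁴ × 1 × 240 = 0.08400 m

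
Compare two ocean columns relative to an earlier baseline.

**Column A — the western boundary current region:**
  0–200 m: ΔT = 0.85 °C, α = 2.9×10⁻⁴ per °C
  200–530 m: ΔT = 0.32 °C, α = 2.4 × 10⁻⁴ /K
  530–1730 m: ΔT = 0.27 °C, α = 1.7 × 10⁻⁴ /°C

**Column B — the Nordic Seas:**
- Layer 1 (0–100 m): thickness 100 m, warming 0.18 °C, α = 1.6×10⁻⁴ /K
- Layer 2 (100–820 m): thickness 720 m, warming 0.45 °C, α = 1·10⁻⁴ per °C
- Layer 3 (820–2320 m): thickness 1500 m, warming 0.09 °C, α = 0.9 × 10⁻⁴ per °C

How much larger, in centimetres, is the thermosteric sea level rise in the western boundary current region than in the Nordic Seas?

Δh_A − Δh_B ≈ 8.2 cm

A 2.9×10⁻⁴ × 0.85 × 200 = 0.04930 m
A 200–530 m: 330 × 0.32 × 2.4×10⁻⁴ = 0.025344 m
A Layer 3: 0.27 × 1200 × 1.7×10⁻⁴ = 0.05508 m
A total: 0.129724 m
B 1.6×10⁻⁴ × 100 × 0.18 = 0.00288 m
B 720 × 0.45 × 1×10⁻⁴ = 0.03240 m
B Layer 3: 0.09 × 1500 × 0.9×10⁻⁴ = 0.01215 m
B total: 0.04743 m
Difference: 0.129724 − 0.04743 = 0.082294 m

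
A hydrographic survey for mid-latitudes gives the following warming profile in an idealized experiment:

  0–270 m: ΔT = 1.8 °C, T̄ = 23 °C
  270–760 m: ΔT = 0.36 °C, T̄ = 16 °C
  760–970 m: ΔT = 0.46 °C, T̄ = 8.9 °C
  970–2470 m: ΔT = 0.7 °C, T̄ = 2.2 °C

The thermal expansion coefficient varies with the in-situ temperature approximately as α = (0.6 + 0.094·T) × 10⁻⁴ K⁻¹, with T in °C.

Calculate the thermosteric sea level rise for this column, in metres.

0.270 m

Layer 1: α = (0.6 + 0.094×23)×10⁻⁴ = 2.762×10⁻⁴ K⁻¹
Layer 2: α = (0.6 + 0.094×16)×10⁻⁴ = 2.104×10⁻⁴ K⁻¹
Layer 3: α = (0.6 + 0.094×8.9)×10⁻⁴ = 1.4366×10⁻⁴ K⁻¹
Layer 4: α = (0.6 + 0.094×2.2)×10⁻⁴ = 0.8068×10⁻⁴ K⁻¹
Layer 1: 270 × 1.8 × 2.762×10⁻⁴ = 0.1342332 m
270–760 m: 490 × 0.36 × 2.104×10⁻⁴ = 0.03711456 m
760–970 m: 210 × 0.46 × 1.4366×10⁻⁴ = 0.013877556 m
0.7 × 1500 × 0.8068×10⁻⁴ = 0.084714 m
Δh = 0.1342332 + 0.03711456 + 0.013877556 + 0.084714 = 0.269939316 m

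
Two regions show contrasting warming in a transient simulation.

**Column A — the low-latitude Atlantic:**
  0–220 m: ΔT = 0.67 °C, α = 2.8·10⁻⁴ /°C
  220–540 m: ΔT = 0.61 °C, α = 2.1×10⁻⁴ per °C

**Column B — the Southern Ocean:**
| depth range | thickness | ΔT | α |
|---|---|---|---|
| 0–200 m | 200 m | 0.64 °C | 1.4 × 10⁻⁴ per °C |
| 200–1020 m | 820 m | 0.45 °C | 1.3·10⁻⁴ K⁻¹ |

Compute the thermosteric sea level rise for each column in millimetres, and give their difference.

A Layer 1: 0.67 × 2.8×10⁻⁴ × 220 = 0.041272 m
A 220–540 m: 2.1×10⁻⁴ × 0.61 × 320 = 0.040992 m
A total: 0.082264 m
B 0–200 m: 200 × 1.4×10⁻⁴ × 0.64 = 0.01792 m
B 820 × 1.3×10⁻⁴ × 0.45 = 0.04797 m
B total: 0.06589 m
Difference: 0.082264 − 0.06589 = 0.016374 m

Δh_A ≈ 82.3 mm, Δh_B ≈ 65.9 mm; difference ≈ 16.4 mm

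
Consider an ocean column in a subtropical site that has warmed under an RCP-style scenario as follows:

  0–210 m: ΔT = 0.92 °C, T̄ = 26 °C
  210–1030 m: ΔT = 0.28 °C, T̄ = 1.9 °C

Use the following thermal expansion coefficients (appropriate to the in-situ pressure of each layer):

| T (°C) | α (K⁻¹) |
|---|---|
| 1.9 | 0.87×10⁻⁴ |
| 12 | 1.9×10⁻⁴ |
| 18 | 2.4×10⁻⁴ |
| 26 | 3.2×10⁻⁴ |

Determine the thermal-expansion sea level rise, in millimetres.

Layer 1 at 26 °C → α = 3.2×10⁻⁴ K⁻¹
Layer 2 at 1.9 °C → α = 0.87×10⁻⁴ K⁻¹
Layer 1: 0.92 × 3.2×10⁻⁴ × 210 = 0.061824 m
820 × 0.28 × 0.87×10⁻⁴ = 0.0199752 m
Δh = 0.061824 + 0.0199752 = 0.0817992 m ≈ 82 mm

82 mm of thermosteric rise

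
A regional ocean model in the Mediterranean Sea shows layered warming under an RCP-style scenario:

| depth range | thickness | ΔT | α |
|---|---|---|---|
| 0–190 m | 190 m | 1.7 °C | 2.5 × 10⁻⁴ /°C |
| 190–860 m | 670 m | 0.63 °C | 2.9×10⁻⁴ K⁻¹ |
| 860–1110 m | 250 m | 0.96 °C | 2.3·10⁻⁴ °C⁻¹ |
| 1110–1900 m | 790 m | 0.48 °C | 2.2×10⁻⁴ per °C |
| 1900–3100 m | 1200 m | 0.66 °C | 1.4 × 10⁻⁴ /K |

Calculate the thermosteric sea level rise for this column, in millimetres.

Layer 1: 190 × 2.5×10⁻⁴ × 1.7 = 0.08075 m
Layer 2: 670 × 2.9×10⁻⁴ × 0.63 = 0.122409 m
2.3×10⁻⁴ × 250 × 0.96 = 0.05520 m
1110–1900 m: 0.48 × 2.2×10⁻⁴ × 790 = 0.083424 m
1900–3100 m: 1200 × 1.4×10⁻⁴ × 0.66 = 0.11088 m
Δh = 0.08075 + 0.122409 + 0.05520 + 0.083424 + 0.11088 = 0.452663 m ≈ 453 mm

453 mm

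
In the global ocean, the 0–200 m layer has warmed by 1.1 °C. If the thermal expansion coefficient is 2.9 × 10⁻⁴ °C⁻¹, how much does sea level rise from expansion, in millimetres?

Δh ≈ 64 mm

Δh = αΔT·H = 2.9×10⁻⁴ × 1.1 × 200 = 0.06380 m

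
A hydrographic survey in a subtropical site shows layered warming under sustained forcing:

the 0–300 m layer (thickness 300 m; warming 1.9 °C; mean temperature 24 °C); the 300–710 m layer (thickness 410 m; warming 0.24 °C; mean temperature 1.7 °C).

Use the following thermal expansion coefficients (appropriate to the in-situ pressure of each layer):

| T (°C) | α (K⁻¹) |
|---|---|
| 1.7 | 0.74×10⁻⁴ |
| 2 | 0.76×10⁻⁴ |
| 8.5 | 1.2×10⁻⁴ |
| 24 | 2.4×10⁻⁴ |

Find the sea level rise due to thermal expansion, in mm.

Layer 1 at 24 °C → α = 2.4×10⁻⁴ K⁻¹
Layer 2 at 1.7 °C → α = 0.74×10⁻⁴ K⁻¹
300 × 2.4×10⁻⁴ × 1.9 = 0.13680 m
410 × 0.74×10⁻⁴ × 0.24 = 0.0072816 m
Δh = 0.13680 + 0.0072816 = 0.1440816 m

Δh = 144 mm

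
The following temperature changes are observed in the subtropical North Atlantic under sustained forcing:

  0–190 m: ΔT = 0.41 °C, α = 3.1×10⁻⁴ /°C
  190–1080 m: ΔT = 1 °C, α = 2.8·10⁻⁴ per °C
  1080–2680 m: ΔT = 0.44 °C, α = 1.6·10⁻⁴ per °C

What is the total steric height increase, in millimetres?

Δh ≈ 386 mm

0–190 m: 3.1×10⁻⁴ × 190 × 0.41 = 0.024149 m
2.8×10⁻⁴ × 1 × 890 = 0.24920 m
1080–2680 m: 1600 × 1.6×10⁻⁴ × 0.44 = 0.11264 m
Δh = 0.024149 + 0.24920 + 0.11264 = 0.385989 m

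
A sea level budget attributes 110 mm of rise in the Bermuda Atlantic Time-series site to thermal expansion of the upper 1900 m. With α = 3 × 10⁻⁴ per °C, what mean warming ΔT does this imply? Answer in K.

0.193 K

ΔT = Δh/(αH) = 0.11 / (3×10⁻⁴ × 1900) ≈ 0.1930 K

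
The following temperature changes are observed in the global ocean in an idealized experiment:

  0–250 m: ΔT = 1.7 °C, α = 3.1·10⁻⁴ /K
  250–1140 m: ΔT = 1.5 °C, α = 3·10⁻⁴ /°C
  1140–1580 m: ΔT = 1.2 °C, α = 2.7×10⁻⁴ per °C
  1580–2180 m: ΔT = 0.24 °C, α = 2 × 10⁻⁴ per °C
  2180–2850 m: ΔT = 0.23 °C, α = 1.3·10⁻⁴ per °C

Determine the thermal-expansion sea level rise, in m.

250 × 1.7 × 3.1×10⁻⁴ = 0.13175 m
3×10⁻⁴ × 1.5 × 890 = 0.40050 m
Layer 3: 2.7×10⁻⁴ × 440 × 1.2 = 0.14256 m
1580–2180 m: 2×10⁻⁴ × 0.24 × 600 = 0.02880 m
Layer 5: 0.23 × 670 × 1.3×10⁻⁴ = 0.020033 m
Δh = 0.13175 + 0.40050 + 0.14256 + 0.02880 + 0.020033 = 0.723643 m ≈ 0.72 m

about 0.72 m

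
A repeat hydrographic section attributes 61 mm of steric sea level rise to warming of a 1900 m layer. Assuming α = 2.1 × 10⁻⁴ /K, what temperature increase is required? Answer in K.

0.153 K

ΔT = Δh/(αH) = 0.061 / (2.1×10⁻⁴ × 1900) ≈ 0.1529 K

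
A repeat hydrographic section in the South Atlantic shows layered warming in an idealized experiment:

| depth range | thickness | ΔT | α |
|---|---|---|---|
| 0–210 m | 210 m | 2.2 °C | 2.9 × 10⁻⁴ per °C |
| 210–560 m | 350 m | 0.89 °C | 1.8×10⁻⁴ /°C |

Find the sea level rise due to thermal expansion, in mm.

0–210 m: 2.9×10⁻⁴ × 210 × 2.2 = 0.13398 m
Layer 2: 350 × 0.89 × 1.8×10⁻⁴ = 0.05607 m
Δh = 0.13398 + 0.05607 = 0.19005 m

Δh = 190 mm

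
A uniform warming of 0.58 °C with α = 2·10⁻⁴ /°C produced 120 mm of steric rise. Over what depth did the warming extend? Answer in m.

H = Δh/(αΔT) = 0.12 / (2×10⁻⁴ × 0.58) ≈ 1034 m

1030 m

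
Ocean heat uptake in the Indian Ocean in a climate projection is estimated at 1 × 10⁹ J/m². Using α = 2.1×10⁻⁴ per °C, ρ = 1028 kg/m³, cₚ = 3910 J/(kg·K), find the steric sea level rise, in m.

Δh = αQ/(ρcₚ) = 2.1×10⁻⁴ × 1×10⁹ / (1028 × 3910) ≈ 0.052246 m

0.0522 m of thermosteric rise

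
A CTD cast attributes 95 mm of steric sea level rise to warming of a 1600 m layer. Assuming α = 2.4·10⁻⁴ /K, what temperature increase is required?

ΔT = Δh/(αH) = 0.095 / (2.4×10⁻⁴ × 1600) ≈ 0.2474 °C

ΔT ≈ 0.247 °C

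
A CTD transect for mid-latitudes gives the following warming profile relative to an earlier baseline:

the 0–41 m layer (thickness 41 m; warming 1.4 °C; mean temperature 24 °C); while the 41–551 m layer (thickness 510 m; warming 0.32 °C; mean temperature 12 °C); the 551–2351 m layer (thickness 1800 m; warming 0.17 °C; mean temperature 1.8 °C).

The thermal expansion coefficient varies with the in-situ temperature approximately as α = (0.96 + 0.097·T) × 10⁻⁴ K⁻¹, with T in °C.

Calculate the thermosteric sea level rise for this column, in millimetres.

Δh = 88.3 mm

Layer 1: α = (0.96 + 0.097×24)×10⁻⁴ = 3.288×10⁻⁴ K⁻¹
Layer 2: α = (0.96 + 0.097×12)×10⁻⁴ = 2.124×10⁻⁴ K⁻¹
Layer 3: α = (0.96 + 0.097×1.8)×10⁻⁴ = 1.1346×10⁻⁴ K⁻¹
3.288×10⁻⁴ × 41 × 1.4 = 0.01887312 m
Layer 2: 0.32 × 2.124×10⁻⁴ × 510 = 0.03466368 m
551–2351 m: 0.17 × 1800 × 1.1346×10⁻⁴ = 0.03471876 m
Δh = 0.01887312 + 0.03466368 + 0.03471876 = 0.08825556 m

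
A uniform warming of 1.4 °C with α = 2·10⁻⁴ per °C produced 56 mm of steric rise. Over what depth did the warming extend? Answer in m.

H ≈ 200 m

H = Δh/(αΔT) = 0.056 / (2×10⁻⁴ × 1.4) = 200.0 m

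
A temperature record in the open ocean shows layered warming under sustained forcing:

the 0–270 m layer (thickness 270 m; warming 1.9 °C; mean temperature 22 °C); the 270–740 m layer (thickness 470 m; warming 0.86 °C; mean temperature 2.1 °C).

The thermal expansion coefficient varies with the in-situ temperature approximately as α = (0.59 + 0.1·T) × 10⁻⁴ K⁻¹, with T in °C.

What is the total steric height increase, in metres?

Δh = 0.18 m

Layer 1: α = (0.59 + 0.1×22)×10⁻⁴ = 2.79×10⁻⁴ K⁻¹
Layer 2: α = (0.59 + 0.1×2.1)×10⁻⁴ = 0.8×10⁻⁴ K⁻¹
0–270 m: 270 × 1.9 × 2.79×10⁻⁴ = 0.143127 m
0.8×10⁻⁴ × 470 × 0.86 = 0.032336 m
Δh = 0.143127 + 0.032336 = 0.175463 m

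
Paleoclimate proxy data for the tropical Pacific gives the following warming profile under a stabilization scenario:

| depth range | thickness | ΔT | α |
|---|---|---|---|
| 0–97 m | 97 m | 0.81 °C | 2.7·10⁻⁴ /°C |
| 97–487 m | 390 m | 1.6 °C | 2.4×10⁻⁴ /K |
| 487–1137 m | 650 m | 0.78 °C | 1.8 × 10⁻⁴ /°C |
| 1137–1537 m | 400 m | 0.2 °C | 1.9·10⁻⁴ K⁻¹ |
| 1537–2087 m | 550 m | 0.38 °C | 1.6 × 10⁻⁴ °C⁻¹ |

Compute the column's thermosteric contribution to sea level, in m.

Layer 1: 2.7×10⁻⁴ × 97 × 0.81 = 0.0212139 m
Layer 2: 2.4×10⁻⁴ × 390 × 1.6 = 0.14976 m
Layer 3: 0.78 × 1.8×10⁻⁴ × 650 = 0.09126 m
1137–1537 m: 400 × 0.2 × 1.9×10⁻⁴ = 0.01520 m
1537–2087 m: 550 × 1.6×10⁻⁴ × 0.38 = 0.03344 m
Δh = 0.0212139 + 0.14976 + 0.09126 + 0.01520 + 0.03344 = 0.3108739 m

0.31 m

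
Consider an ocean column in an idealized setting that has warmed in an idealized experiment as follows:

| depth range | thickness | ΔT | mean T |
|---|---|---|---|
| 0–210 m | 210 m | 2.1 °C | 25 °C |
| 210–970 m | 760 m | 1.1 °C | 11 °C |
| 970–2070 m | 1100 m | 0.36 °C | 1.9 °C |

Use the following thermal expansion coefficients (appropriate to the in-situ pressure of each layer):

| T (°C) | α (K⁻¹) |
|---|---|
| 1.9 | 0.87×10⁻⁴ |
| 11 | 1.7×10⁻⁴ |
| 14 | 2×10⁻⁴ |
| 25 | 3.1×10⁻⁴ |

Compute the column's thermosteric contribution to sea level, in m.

Δh ≈ 0.31 m

Layer 1 at 25 °C → α = 3.1×10⁻⁴ K⁻¹
Layer 2 at 11 °C → α = 1.7×10⁻⁴ K⁻¹
Layer 3 at 1.9 °C → α = 0.87×10⁻⁴ K⁻¹
0–210 m: 2.1 × 210 × 3.1×10⁻⁴ = 0.13671 m
210–970 m: 1.7×10⁻⁴ × 1.1 × 760 = 0.14212 m
1100 × 0.87×10⁻⁴ × 0.36 = 0.034452 m
Δh = 0.13671 + 0.14212 + 0.034452 = 0.313282 m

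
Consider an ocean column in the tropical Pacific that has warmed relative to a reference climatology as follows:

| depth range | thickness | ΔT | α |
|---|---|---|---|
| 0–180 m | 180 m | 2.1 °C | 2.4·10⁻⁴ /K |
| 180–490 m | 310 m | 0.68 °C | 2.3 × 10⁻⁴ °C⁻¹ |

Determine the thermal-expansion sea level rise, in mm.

139 mm of thermosteric rise

180 × 2.1 × 2.4×10⁻⁴ = 0.09072 m
0.68 × 310 × 2.3×10⁻⁴ = 0.048484 m
Δh = 0.09072 + 0.048484 = 0.139204 m ≈ 139 mm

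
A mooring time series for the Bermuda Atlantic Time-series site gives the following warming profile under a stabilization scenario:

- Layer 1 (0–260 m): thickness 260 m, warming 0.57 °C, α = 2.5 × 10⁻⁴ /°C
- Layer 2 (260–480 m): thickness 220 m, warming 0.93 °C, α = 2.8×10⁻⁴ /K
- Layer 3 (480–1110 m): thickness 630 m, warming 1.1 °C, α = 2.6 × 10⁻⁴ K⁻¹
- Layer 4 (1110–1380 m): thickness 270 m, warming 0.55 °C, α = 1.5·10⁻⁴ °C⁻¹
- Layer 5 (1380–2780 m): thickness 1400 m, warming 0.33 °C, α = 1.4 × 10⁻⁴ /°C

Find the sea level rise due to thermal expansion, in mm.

Layer 1: 260 × 0.57 × 2.5×10⁻⁴ = 0.03705 m
0.93 × 220 × 2.8×10⁻⁴ = 0.057288 m
Layer 3: 2.6×10⁻⁴ × 630 × 1.1 = 0.18018 m
270 × 0.55 × 1.5×10⁻⁴ = 0.022275 m
1400 × 1.4×10⁻⁴ × 0.33 = 0.06468 m
Δh = 0.03705 + 0.057288 + 0.18018 + 0.022275 + 0.06468 = 0.361473 m

about 361 mm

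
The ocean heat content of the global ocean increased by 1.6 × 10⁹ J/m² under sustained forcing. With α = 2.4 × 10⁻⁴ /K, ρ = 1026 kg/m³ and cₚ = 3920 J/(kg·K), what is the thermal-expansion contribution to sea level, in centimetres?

9.5 cm

Δh = αQ/(ρcₚ) = 2.4×10⁻⁴ × 1.6×10⁹ / (1026 × 3920) ≈ 0.095477 m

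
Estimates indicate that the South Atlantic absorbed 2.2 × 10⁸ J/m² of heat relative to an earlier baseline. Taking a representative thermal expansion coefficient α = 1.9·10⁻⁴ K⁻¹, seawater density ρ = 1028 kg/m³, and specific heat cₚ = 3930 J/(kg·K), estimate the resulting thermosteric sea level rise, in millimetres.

Δh = 10.3 mm

Δh = αQ/(ρcₚ) = 1.9×10⁻⁴ × 2.2×10⁸ / (1028 × 3930) ≈ 0.010346 m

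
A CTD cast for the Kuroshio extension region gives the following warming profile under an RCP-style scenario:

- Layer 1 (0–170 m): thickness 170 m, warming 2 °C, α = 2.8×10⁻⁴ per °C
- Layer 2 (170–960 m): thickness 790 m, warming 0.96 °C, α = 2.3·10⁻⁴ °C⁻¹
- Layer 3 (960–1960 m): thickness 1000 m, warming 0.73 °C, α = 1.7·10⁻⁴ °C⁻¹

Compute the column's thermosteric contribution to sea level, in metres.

Δh ≈ 0.39 m

170 × 2 × 2.8×10⁻⁴ = 0.09520 m
790 × 2.3×10⁻⁴ × 0.96 = 0.174432 m
960–1960 m: 1.7×10⁻⁴ × 1000 × 0.73 = 0.12410 m
Δh = 0.09520 + 0.174432 + 0.12410 = 0.393732 m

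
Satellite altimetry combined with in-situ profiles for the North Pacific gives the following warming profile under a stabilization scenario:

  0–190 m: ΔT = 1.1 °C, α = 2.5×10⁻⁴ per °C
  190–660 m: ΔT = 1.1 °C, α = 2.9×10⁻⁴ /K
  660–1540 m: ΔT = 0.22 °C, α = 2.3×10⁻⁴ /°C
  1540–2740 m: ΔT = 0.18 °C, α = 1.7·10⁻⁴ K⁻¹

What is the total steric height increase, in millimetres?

Layer 1: 190 × 1.1 × 2.5×10⁻⁴ = 0.05225 m
Layer 2: 1.1 × 2.9×10⁻⁴ × 470 = 0.14993 m
Layer 3: 2.3×10⁻⁴ × 880 × 0.22 = 0.044528 m
1540–2740 m: 1200 × 0.18 × 1.7×10⁻⁴ = 0.03672 m
Δh = 0.05225 + 0.14993 + 0.044528 + 0.03672 = 0.283428 m

283 mm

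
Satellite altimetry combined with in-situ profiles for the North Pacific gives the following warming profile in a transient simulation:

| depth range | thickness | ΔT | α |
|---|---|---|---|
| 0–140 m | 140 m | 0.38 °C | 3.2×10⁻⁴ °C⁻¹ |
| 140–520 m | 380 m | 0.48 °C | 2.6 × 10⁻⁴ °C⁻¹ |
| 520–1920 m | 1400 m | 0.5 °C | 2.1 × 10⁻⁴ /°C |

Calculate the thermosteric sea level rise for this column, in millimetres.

Δh = 211 mm

Layer 1: 0.38 × 3.2×10⁻⁴ × 140 = 0.017024 m
140–520 m: 2.6×10⁻⁴ × 0.48 × 380 = 0.047424 m
2.1×10⁻⁴ × 1400 × 0.5 = 0.14700 m
Δh = 0.017024 + 0.047424 + 0.14700 = 0.211448 m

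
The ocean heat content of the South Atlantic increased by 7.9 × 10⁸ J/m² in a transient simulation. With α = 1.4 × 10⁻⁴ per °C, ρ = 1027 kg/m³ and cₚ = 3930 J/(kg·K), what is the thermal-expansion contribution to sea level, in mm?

Δh = αQ/(ρcₚ) = 1.4×10⁻⁴ × 7.9×10⁸ / (1027 × 3930) ≈ 0.027403 m

27.4 mm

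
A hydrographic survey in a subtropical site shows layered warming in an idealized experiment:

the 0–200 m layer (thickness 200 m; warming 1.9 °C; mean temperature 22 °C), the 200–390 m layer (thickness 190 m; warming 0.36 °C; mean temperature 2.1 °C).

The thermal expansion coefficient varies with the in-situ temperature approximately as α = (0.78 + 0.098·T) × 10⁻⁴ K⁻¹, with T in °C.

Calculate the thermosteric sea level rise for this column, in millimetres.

Layer 1: α = (0.78 + 0.098×22)×10⁻⁴ = 2.936×10⁻⁴ K⁻¹
Layer 2: α = (0.78 + 0.098×2.1)×10⁻⁴ = 0.9858×10⁻⁴ K⁻¹
200 × 1.9 × 2.936×10⁻⁴ = 0.111568 m
Layer 2: 0.9858×10⁻⁴ × 190 × 0.36 = 0.006742872 m
Δh = 0.111568 + 0.006742872 = 0.118310872 m

Δh ≈ 120 mm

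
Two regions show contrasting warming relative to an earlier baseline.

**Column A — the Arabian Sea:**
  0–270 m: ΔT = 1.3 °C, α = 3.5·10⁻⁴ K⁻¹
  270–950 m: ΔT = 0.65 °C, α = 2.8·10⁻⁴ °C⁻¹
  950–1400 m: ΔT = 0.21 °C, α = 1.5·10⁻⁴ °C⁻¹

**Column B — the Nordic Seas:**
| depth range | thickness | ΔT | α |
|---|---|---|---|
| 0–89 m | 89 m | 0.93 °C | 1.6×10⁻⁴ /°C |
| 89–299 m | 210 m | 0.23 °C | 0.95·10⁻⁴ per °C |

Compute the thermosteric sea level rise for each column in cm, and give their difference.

A 0–270 m: 270 × 1.3 × 3.5×10⁻⁴ = 0.12285 m
A Layer 2: 2.8×10⁻⁴ × 680 × 0.65 = 0.12376 m
A 950–1400 m: 1.5×10⁻⁴ × 0.21 × 450 = 0.014175 m
A total: 0.260785 m
B 89 × 1.6×10⁻⁴ × 0.93 = 0.0132432 m
B 0.23 × 210 × 0.95×10⁻⁴ = 0.0045885 m
B total: 0.0178317 m
Difference: 0.260785 − 0.0178317 = 0.2429533 m

Δh_A ≈ 26 cm, Δh_B ≈ 1.8 cm; difference ≈ 24 cm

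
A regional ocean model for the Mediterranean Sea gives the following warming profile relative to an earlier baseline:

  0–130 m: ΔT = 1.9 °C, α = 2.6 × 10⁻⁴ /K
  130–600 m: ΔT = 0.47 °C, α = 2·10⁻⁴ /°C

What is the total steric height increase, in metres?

0–130 m: 2.6×10⁻⁴ × 1.9 × 130 = 0.06422 m
Layer 2: 470 × 0.47 × 2×10⁻⁴ = 0.04418 m
Δh = 0.06422 + 0.04418 = 0.10840 m

0.108 m of thermosteric rise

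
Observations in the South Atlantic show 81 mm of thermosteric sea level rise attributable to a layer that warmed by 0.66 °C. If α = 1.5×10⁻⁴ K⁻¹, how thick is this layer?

H = Δh/(αΔT) = 0.081 / (1.5×10⁻⁴ × 0.66) ≈ 818.2 m

about 818 m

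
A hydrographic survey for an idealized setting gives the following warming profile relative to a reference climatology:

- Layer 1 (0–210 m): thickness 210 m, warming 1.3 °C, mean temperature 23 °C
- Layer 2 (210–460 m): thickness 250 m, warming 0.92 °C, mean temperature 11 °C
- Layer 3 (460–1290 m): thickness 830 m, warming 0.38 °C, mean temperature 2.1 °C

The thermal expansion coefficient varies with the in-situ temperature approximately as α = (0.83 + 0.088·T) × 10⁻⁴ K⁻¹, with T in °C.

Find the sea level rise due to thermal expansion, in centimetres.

Δh ≈ 15 cm

Layer 1: α = (0.83 + 0.088×23)×10⁻⁴ = 2.854×10⁻⁴ K⁻¹
Layer 2: α = (0.83 + 0.088×11)×10⁻⁴ = 1.798×10⁻⁴ K⁻¹
Layer 3: α = (0.83 + 0.088×2.1)×10⁻⁴ = 1.0148×10⁻⁴ K⁻¹
2.854×10⁻⁴ × 1.3 × 210 = 0.0779142 m
Layer 2: 0.92 × 1.798×10⁻⁴ × 250 = 0.041354 m
460–1290 m: 830 × 1.0148×10⁻⁴ × 0.38 = 0.032006792 m
Δh = 0.0779142 + 0.041354 + 0.032006792 = 0.151274992 m ≈ 15 cm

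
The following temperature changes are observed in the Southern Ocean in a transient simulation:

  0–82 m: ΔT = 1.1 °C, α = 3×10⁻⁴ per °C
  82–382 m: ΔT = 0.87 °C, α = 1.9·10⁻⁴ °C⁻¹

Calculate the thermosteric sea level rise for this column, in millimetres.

76.7 mm of thermosteric rise

Layer 1: 1.1 × 3×10⁻⁴ × 82 = 0.02706 m
82–382 m: 300 × 1.9×10⁻⁴ × 0.87 = 0.04959 m
Δh = 0.02706 + 0.04959 = 0.07665 m ≈ 76.7 mm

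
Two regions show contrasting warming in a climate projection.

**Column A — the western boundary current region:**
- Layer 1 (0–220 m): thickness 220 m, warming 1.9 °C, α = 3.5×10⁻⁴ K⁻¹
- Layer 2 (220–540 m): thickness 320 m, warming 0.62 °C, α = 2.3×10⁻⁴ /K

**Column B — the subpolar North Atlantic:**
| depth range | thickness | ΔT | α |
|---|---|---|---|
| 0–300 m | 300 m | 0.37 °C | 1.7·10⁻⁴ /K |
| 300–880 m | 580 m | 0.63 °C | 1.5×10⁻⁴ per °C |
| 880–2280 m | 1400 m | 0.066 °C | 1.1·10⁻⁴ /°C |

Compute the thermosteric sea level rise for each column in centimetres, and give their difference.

Δh_A ≈ 19 cm, Δh_B ≈ 8.4 cm; difference ≈ 11 cm

A 220 × 1.9 × 3.5×10⁻⁴ = 0.14630 m
A 220–540 m: 320 × 0.62 × 2.3×10⁻⁴ = 0.045632 m
A total: 0.191932 m
B Layer 1: 0.37 × 300 × 1.7×10⁻⁴ = 0.01887 m
B 1.5×10⁻⁴ × 580 × 0.63 = 0.05481 m
B 0.066 × 1.1×10⁻⁴ × 1400 = 0.010164 m
B total: 0.083844 m
Difference: 0.191932 − 0.083844 = 0.108088 m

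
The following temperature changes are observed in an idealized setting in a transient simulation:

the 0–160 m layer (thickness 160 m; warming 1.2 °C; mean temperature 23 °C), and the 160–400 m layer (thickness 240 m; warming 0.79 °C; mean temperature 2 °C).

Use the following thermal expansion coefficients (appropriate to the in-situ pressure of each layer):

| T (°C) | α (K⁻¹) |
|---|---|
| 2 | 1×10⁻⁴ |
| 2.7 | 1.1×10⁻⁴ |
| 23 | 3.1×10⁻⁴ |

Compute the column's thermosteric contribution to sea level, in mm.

Layer 1 at 23 °C → α = 3.1×10⁻⁴ K⁻¹
Layer 2 at 2 °C → α = 1×10⁻⁴ K⁻¹
0–160 m: 3.1×10⁻⁴ × 1.2 × 160 = 0.05952 m
160–400 m: 0.79 × 240 × 1×10⁻⁴ = 0.01896 m
Δh = 0.05952 + 0.01896 = 0.07848 m

about 78.5 mm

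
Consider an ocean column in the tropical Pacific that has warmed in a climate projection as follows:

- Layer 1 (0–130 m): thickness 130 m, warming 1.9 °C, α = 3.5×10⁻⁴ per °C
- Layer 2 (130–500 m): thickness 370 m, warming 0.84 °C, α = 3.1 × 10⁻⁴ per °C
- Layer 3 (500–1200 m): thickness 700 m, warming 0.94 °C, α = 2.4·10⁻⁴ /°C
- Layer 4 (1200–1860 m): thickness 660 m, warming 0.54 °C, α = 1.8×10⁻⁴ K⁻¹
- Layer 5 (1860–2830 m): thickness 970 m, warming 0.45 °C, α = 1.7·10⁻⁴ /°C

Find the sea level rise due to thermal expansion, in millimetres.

Δh ≈ 479 mm

1.9 × 3.5×10⁻⁴ × 130 = 0.08645 m
Layer 2: 0.84 × 370 × 3.1×10⁻⁴ = 0.096348 m
Layer 3: 0.94 × 2.4×10⁻⁴ × 700 = 0.15792 m
Layer 4: 1.8×10⁻⁴ × 660 × 0.54 = 0.064152 m
Layer 5: 970 × 0.45 × 1.7×10⁻⁴ = 0.074205 m
Δh = 0.08645 + 0.096348 + 0.15792 + 0.064152 + 0.074205 = 0.479075 m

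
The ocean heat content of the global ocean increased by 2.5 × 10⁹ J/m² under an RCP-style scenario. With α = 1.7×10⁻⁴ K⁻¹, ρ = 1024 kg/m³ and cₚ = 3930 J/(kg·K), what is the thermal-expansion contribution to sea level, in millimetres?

Δh = αQ/(ρcₚ) = 1.7×10⁻⁴ × 2.5×10⁹ / (1024 × 3930) ≈ 0.10561 m

106 mm of thermosteric rise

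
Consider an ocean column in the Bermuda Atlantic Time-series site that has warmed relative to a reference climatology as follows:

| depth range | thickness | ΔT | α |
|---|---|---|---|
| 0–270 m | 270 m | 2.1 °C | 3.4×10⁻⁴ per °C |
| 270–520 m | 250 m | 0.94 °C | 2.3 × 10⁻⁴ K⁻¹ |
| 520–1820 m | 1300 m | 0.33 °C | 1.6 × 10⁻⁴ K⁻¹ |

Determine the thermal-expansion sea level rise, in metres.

0.32 m

0–270 m: 270 × 3.4×10⁻⁴ × 2.1 = 0.19278 m
Layer 2: 2.3×10⁻⁴ × 0.94 × 250 = 0.05405 m
1.6×10⁻⁴ × 1300 × 0.33 = 0.06864 m
Δh = 0.19278 + 0.05405 + 0.06864 = 0.31547 m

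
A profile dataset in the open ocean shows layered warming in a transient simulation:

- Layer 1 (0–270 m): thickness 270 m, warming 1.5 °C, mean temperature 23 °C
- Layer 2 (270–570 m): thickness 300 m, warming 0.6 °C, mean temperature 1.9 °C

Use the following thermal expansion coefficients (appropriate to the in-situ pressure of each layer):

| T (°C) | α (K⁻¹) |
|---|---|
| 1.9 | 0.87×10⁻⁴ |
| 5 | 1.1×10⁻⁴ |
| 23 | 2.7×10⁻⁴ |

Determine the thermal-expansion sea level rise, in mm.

about 130 mm

Layer 1 at 23 °C → α = 2.7×10⁻⁴ K⁻¹
Layer 2 at 1.9 °C → α = 0.87×10⁻⁴ K⁻¹
0–270 m: 2.7×10⁻⁴ × 270 × 1.5 = 0.10935 m
270–570 m: 0.6 × 300 × 0.87×10⁻⁴ = 0.01566 m
Δh = 0.10935 + 0.01566 = 0.12501 m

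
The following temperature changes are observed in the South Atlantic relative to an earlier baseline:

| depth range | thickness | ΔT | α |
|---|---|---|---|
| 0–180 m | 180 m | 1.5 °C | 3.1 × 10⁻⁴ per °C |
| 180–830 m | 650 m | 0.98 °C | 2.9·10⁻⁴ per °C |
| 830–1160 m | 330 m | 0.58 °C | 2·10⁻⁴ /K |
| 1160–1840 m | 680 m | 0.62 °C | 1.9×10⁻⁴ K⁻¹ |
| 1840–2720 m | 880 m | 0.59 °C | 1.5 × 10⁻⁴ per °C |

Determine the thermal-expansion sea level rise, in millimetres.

180 × 1.5 × 3.1×10⁻⁴ = 0.08370 m
180–830 m: 2.9×10⁻⁴ × 650 × 0.98 = 0.18473 m
830–1160 m: 2×10⁻⁴ × 0.58 × 330 = 0.03828 m
1160–1840 m: 1.9×10⁻⁴ × 680 × 0.62 = 0.080104 m
1840–2720 m: 1.5×10⁻⁴ × 880 × 0.59 = 0.07788 m
Δh = 0.08370 + 0.18473 + 0.03828 + 0.080104 + 0.07788 = 0.464694 m ≈ 465 mm

465 mm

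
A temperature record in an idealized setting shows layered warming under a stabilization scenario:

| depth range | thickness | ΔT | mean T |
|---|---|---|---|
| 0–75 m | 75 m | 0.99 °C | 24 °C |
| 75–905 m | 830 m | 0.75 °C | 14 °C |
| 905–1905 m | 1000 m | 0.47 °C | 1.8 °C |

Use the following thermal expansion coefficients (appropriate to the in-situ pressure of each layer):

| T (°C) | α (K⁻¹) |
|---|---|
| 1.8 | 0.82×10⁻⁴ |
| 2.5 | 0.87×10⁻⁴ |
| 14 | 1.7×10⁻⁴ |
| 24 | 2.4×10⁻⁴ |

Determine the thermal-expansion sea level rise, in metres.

Δh ≈ 0.162 m

Layer 1 at 24 °C → α = 2.4×10⁻⁴ K⁻¹
Layer 2 at 14 °C → α = 1.7×10⁻⁴ K⁻¹
Layer 3 at 1.8 °C → α = 0.82×10⁻⁴ K⁻¹
Layer 1: 75 × 0.99 × 2.4×10⁻⁴ = 0.01782 m
75–905 m: 830 × 0.75 × 1.7×10⁻⁴ = 0.105825 m
Layer 3: 0.82×10⁻⁴ × 1000 × 0.47 = 0.03854 m
Δh = 0.01782 + 0.105825 + 0.03854 = 0.162185 m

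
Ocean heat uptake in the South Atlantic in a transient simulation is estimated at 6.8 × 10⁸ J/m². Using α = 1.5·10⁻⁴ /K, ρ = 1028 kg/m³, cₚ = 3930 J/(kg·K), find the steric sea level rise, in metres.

Δh = αQ/(ρcₚ) = 1.5×10⁻⁴ × 6.8×10⁸ / (1028 × 3930) ≈ 0.025247 m

Δh = 0.0252 m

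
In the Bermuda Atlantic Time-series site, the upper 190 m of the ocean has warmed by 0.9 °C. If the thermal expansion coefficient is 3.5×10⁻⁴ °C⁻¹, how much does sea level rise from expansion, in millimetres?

Δh = αΔT·H = 3.5×10⁻⁴ × 0.9 × 190 = 0.05985 m

Δh ≈ 59.9 mm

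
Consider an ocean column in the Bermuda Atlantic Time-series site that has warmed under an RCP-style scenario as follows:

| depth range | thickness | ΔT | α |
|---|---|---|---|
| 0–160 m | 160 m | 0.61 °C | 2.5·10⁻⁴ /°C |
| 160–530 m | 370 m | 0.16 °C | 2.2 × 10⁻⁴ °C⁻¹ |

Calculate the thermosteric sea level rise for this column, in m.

about 0.0374 m

160 × 2.5×10⁻⁴ × 0.61 = 0.02440 m
160–530 m: 370 × 2.2×10⁻⁴ × 0.16 = 0.013024 m
Δh = 0.02440 + 0.013024 = 0.037424 m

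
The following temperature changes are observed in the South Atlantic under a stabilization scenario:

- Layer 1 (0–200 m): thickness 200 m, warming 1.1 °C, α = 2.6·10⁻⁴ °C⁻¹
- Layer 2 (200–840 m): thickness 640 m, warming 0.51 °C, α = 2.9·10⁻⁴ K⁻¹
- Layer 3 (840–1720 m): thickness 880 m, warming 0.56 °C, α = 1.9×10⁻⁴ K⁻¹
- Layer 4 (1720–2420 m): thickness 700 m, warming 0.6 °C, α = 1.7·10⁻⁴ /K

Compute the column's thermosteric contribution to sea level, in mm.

Δh ≈ 320 mm

200 × 2.6×10⁻⁴ × 1.1 = 0.05720 m
640 × 2.9×10⁻⁴ × 0.51 = 0.094656 m
840–1720 m: 1.9×10⁻⁴ × 880 × 0.56 = 0.093632 m
1.7×10⁻⁴ × 0.6 × 700 = 0.07140 m
Δh = 0.05720 + 0.094656 + 0.093632 + 0.07140 = 0.316888 m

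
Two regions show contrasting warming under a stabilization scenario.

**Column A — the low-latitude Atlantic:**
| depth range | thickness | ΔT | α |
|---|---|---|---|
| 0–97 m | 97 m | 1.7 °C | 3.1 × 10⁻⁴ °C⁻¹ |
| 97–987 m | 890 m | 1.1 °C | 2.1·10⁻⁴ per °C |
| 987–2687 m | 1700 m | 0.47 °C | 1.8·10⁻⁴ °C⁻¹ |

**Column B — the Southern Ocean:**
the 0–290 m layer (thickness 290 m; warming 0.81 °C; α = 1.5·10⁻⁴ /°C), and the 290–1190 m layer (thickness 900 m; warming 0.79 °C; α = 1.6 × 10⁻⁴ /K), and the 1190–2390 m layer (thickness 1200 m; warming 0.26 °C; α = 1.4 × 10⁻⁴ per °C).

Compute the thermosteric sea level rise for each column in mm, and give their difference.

A 0–97 m: 97 × 1.7 × 3.1×10⁻⁴ = 0.051119 m
A Layer 2: 2.1×10⁻⁴ × 1.1 × 890 = 0.20559 m
A 987–2687 m: 1.8×10⁻⁴ × 1700 × 0.47 = 0.14382 m
A total: 0.400529 m
B 1.5×10⁻⁴ × 0.81 × 290 = 0.035235 m
B 290–1190 m: 1.6×10⁻⁴ × 900 × 0.79 = 0.11376 m
B 1190–2390 m: 0.26 × 1200 × 1.4×10⁻⁴ = 0.04368 m
B total: 0.192675 m
Difference: 0.400529 − 0.192675 = 0.207854 m

Δh_A ≈ 401 mm, Δh_B ≈ 193 mm; difference ≈ 208 mm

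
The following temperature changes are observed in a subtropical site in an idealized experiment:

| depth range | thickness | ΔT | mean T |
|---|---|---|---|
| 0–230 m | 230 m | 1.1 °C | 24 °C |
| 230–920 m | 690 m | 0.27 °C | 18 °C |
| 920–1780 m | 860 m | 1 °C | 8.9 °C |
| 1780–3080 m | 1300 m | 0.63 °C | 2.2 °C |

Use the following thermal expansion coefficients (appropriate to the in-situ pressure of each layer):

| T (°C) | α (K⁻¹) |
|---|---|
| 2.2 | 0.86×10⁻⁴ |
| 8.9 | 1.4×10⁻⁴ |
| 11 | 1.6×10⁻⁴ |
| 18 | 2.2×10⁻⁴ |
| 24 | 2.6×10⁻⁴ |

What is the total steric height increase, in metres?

Layer 1 at 24 °C → α = 2.6×10⁻⁴ K⁻¹
Layer 2 at 18 °C → α = 2.2×10⁻⁴ K⁻¹
Layer 3 at 8.9 °C → α = 1.4×10⁻⁴ K⁻¹
Layer 4 at 2.2 °C → α = 0.86×10⁻⁴ K⁻¹
Layer 1: 1.1 × 230 × 2.6×10⁻⁴ = 0.06578 m
230–920 m: 690 × 2.2×10⁻⁴ × 0.27 = 0.040986 m
Layer 3: 1.4×10⁻⁴ × 860 × 1 = 0.12040 m
1300 × 0.86×10⁻⁴ × 0.63 = 0.070434 m
Δh = 0.06578 + 0.040986 + 0.12040 + 0.070434 = 0.29760 m ≈ 0.298 m

about 0.298 m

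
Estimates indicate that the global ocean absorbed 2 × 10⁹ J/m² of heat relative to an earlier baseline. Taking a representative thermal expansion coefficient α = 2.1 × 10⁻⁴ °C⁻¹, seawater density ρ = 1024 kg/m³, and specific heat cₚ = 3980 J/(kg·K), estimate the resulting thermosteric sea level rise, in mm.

Δh ≈ 103 mm

Δh = αQ/(ρcₚ) = 2.1×10⁻⁴ × 2×10⁹ / (1024 × 3980) ≈ 0.10305 m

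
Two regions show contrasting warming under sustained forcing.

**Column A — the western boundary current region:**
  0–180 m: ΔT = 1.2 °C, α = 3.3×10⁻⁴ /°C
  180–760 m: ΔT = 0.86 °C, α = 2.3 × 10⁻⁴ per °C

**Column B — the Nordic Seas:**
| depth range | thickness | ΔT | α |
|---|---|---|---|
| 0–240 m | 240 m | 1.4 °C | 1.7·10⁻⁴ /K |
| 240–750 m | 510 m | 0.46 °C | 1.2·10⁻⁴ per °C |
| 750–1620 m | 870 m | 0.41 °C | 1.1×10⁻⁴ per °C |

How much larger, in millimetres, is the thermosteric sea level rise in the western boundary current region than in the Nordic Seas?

Δh_A − Δh_B ≈ 61.5 mm

A Layer 1: 180 × 3.3×10⁻⁴ × 1.2 = 0.07128 m
A 180–760 m: 580 × 2.3×10⁻⁴ × 0.86 = 0.114724 m
A total: 0.186004 m
B Layer 1: 240 × 1.7×10⁻⁴ × 1.4 = 0.05712 m
B 240–750 m: 0.46 × 510 × 1.2×10⁻⁴ = 0.028152 m
B Layer 3: 870 × 0.41 × 1.1×10⁻⁴ = 0.039237 m
B total: 0.124509 m
Difference: 0.186004 − 0.124509 = 0.061495 m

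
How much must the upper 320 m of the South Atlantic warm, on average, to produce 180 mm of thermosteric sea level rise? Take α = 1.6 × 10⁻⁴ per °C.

ΔT ≈ 3.52 °C

ΔT = Δh/(αH) = 0.18 / (1.6×10⁻⁴ × 320) ≈ 3.516 °C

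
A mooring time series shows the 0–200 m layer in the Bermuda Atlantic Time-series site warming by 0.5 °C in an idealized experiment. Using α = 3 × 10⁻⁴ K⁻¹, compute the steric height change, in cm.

Δh = αΔT·H = 3×10⁻⁴ × 0.5 × 200 = 0.03000 m

Δh = 3.00 cm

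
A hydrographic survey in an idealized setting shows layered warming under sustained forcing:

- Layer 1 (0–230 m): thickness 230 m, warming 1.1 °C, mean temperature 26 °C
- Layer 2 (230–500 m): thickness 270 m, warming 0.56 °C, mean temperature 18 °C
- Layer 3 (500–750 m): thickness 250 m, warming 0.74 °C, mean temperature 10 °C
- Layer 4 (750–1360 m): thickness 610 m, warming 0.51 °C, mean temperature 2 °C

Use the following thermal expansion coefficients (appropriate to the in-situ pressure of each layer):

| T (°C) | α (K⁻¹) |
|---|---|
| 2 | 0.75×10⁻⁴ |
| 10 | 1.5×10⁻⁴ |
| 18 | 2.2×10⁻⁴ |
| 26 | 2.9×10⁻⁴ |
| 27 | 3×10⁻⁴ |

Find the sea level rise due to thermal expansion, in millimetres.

Layer 1 at 26 °C → α = 2.9×10⁻⁴ K⁻¹
Layer 2 at 18 °C → α = 2.2×10⁻⁴ K⁻¹
Layer 3 at 10 °C → α = 1.5×10⁻⁴ K⁻¹
Layer 4 at 2 °C → α = 0.75×10⁻⁴ K⁻¹
0–230 m: 1.1 × 230 × 2.9×10⁻⁴ = 0.07337 m
Layer 2: 2.2×10⁻⁴ × 0.56 × 270 = 0.033264 m
1.5×10⁻⁴ × 0.74 × 250 = 0.02775 m
Layer 4: 0.51 × 610 × 0.75×10⁻⁴ = 0.0233325 m
Δh = 0.07337 + 0.033264 + 0.02775 + 0.0233325 = 0.1577165 m

Δh = 158 mm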